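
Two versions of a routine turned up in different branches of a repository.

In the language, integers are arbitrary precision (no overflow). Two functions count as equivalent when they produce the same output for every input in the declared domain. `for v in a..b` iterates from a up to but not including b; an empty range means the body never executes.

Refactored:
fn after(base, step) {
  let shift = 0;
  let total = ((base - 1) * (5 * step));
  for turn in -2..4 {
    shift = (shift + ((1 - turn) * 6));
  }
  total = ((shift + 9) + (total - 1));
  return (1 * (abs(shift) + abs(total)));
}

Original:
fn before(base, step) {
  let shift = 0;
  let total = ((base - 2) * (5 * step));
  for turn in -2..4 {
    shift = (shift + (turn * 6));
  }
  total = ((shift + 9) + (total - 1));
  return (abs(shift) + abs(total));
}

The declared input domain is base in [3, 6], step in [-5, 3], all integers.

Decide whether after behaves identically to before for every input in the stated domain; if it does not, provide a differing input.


Take base=3, step=-5.
before: shift := 0 | total := -25 | iter turn=-2: | shift := -12 | iter turn=-1: | shift := -18 | iter turn=0: | shift := -18 | iter turn=1: | shift := -12 | iter turn=2: | shift := 0 | iter turn=3: | shift := 18 | total := 1 | result 19
after: shift := 0 | total := -50 | iter turn=-2: | shift := 18 | iter turn=-1: | shift := 30 | iter turn=0: | shift := 36 | iter turn=1: | shift := 36 | iter turn=2: | shift := 30 | iter turn=3: | shift := 18 | total := -24 | result 42
19 against 42: the behavior changed.
verdict: not equivalent; witness: base=3, step=-5


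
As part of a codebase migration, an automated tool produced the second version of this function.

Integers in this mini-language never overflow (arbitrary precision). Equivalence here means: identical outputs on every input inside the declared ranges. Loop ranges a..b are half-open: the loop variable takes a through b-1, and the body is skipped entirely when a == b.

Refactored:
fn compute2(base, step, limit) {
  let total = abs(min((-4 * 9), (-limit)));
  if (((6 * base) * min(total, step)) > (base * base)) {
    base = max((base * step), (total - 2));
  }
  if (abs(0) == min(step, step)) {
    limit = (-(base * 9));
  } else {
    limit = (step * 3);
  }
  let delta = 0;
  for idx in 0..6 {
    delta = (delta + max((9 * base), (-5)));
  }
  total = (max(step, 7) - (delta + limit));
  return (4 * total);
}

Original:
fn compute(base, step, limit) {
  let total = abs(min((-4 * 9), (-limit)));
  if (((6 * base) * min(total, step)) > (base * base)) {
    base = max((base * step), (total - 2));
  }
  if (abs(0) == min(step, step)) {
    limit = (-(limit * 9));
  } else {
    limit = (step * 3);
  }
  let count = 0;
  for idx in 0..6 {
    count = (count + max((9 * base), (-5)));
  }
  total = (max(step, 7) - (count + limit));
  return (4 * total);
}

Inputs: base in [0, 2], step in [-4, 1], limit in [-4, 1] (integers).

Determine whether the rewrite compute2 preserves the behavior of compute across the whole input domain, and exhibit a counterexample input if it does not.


Not equivalent: base=0, step=0, limit=-4 separates them (-116 vs 28).
compute: total = 36; (((6 * base) * min(total, step)) > (base * base)) -> false; (abs(0) == min(step, step)) -> true; limit = 36; count = 0; [idx=0]; count = 0; [idx=1]; count = 0; [idx=2]; count = 0; [idx=3]; count = 0; [idx=4]; count = 0; [idx=5]; count = 0; total = -29; return -116
compute2: total = 36; (((6 * base) * min(total, step)) > (base * base)) -> false; (abs(0) == min(step, step)) -> true; limit = 0; delta = 0; [idx=0]; delta = 0; [idx=1]; delta = 0; [idx=2]; delta = 0; [idx=3]; delta = 0; [idx=4]; delta = 0; [idx=5]; delta = 0; total = 7; return 28
verdict: not equivalent; witness: base=0, step=0, limit=-4


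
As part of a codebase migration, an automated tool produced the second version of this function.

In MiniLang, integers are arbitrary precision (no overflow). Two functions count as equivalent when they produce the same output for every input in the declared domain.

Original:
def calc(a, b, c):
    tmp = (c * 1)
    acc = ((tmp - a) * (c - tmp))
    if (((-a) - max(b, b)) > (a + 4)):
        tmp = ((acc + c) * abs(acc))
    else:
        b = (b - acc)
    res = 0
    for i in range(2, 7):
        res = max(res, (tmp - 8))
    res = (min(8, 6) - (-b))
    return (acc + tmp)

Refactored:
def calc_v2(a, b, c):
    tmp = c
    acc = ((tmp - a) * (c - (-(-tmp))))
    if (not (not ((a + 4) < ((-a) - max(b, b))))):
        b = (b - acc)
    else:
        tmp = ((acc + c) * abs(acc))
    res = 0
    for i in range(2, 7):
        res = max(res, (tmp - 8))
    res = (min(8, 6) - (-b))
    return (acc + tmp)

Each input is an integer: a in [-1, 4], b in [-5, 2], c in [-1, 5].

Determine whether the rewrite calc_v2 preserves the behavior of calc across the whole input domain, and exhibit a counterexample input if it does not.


On input a=-1, b=-5, c=-1, calc returns 0 while calc_v2 returns -1.
verdict: not equivalent; witness: a=-1, b=-5, c=-1


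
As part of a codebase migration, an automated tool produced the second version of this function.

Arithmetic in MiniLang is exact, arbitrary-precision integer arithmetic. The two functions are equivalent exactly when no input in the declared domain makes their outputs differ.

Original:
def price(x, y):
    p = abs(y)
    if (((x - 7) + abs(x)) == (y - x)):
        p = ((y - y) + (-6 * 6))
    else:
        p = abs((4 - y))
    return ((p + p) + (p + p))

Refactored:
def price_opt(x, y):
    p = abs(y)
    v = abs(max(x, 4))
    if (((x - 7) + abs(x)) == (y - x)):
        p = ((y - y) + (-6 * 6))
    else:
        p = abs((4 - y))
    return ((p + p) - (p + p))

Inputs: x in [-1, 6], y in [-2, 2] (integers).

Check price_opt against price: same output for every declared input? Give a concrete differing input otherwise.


There is a counterexample at x=-1, y=-2: 24 on one side, 0 on the other.
price: p := 2 | (((x - 7) + abs(x)) == (y - x)): false | p := 6 | result 24
price_opt: p := 2 | v := 4 | (((x - 7) + abs(x)) == (y - x)): false | p := 6 | result 0
verdict: not equivalent; witness: x=-1, y=-2


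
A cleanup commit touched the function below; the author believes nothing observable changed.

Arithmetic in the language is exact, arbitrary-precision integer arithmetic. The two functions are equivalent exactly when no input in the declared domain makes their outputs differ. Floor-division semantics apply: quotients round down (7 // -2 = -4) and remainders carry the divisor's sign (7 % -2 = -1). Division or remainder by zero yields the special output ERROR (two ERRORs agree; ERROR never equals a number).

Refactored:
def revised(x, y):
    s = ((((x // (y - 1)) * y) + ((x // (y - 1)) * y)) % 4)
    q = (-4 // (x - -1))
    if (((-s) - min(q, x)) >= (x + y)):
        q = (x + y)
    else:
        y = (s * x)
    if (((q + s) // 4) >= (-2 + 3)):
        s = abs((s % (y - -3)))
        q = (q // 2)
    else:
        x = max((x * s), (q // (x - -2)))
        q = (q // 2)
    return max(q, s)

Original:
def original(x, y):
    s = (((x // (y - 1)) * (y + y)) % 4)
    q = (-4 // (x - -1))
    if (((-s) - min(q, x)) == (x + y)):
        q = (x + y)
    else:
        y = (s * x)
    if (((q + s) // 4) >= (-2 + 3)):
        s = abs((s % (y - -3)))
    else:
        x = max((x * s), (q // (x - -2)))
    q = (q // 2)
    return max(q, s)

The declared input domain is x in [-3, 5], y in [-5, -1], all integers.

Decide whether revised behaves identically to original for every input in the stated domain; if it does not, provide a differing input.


Try x=-3, y=-5.
original: s becomes 0; next q becomes 2; next (((-s) - min(q, x)) == (x + y)) evaluates to false; next y becomes 0; next (((q + s) // 4) >= (-2 + 3)) evaluates to false; next x becomes 0; next q becomes 1; next final value 1
revised: s becomes 0; next q becomes 2; next (((-s) - min(q, x)) >= (x + y)) evaluates to true; next q becomes -8; next (((q + s) // 4) >= (-2 + 3)) evaluates to false; next x becomes 8; next q becomes -4; next final value 0
1 against 0: the behavior changed.
verdict: not equivalent; witness: x=-3, y=-5


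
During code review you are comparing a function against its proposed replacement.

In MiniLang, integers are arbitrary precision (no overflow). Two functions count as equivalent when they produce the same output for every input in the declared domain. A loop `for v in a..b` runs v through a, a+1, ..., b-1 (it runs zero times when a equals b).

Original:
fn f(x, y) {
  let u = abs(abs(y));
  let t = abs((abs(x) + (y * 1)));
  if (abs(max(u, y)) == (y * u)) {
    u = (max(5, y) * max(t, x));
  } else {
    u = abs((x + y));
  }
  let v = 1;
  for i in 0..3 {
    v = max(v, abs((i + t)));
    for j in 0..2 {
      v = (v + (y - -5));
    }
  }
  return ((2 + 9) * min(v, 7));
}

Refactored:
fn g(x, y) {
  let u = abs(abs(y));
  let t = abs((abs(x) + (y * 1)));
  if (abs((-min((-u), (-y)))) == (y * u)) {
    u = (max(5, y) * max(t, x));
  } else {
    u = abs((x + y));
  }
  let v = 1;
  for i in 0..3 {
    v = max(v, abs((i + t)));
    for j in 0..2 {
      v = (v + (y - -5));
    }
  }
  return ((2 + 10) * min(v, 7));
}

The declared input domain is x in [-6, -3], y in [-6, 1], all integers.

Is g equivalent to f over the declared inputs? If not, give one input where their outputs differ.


The rewrite breaks on x=-6, y=-5, where the results are 33 and 36.
f: u becomes 5; next t becomes 1; next (abs(max(u, y)) == (y * u)) evaluates to false; next u becomes 11; next v becomes 1; next at i=0:; next v becomes 1; next at j=0:; next v becomes 1; next at j=1:; next v becomes 1; next at i=1:; next v becomes 2; next at j=0:; next v becomes 2; next at j=1:; next v becomes 2; next at i=2:; next v becomes 3; next at j=0:; next v becomes 3; next at j=1:; next v becomes 3; next final value 33
g: u becomes 5; next t becomes 1; next (abs((-min((-u), (-y)))) == (y * u)) evaluates to false; next u becomes 11; next v becomes 1; next at i=0:; next v becomes 1; next at j=0:; next v becomes 1; next at j=1:; next v becomes 1; next at i=1:; next v becomes 2; next at j=0:; next v becomes 2; next at j=1:; next v becomes 2; next at i=2:; next v becomes 3; next at j=0:; next v becomes 3; next at j=1:; next v becomes 3; next final value 36
verdict: not equivalent; witness: x=-6, y=-5


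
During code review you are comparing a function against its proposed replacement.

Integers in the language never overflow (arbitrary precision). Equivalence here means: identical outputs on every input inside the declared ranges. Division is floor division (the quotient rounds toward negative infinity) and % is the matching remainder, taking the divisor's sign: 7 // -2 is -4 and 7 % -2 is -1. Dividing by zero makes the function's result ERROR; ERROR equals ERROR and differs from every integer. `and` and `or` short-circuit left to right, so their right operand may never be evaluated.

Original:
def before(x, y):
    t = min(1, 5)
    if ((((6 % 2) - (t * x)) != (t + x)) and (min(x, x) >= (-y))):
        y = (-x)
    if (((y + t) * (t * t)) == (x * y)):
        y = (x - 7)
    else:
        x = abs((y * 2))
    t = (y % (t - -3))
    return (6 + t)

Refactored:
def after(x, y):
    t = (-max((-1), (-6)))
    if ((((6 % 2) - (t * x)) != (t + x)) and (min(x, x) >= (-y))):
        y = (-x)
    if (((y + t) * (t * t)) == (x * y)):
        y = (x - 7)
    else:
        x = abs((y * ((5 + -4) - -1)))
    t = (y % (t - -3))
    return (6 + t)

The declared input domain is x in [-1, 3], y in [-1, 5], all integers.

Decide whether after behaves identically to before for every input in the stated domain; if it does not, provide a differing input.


Equivalent. Although `5` became `6`, no input in the stated domain can expose it.
Across all 35 domain points the two functions coincide.
Spot check at x=2, y=2 — before: t := 1 | ((((6 % 2) - (t * x)) != (t + x)) and (min(x, x) >= (-y))): true | y := -2 | (((y + t) * (t * t)) == (x * y)): false | x := 4 | t := 2 | result 8. after: t := 1 | ((((6 % 2) - (t * x)) != (t + x)) and (min(x, x) >= (-y))): true | y := -2 | (((y + t) * (t * t)) == (x * y)): false | x := 4 | t := 2 | result 8. Both give 8.
verdict: equivalent


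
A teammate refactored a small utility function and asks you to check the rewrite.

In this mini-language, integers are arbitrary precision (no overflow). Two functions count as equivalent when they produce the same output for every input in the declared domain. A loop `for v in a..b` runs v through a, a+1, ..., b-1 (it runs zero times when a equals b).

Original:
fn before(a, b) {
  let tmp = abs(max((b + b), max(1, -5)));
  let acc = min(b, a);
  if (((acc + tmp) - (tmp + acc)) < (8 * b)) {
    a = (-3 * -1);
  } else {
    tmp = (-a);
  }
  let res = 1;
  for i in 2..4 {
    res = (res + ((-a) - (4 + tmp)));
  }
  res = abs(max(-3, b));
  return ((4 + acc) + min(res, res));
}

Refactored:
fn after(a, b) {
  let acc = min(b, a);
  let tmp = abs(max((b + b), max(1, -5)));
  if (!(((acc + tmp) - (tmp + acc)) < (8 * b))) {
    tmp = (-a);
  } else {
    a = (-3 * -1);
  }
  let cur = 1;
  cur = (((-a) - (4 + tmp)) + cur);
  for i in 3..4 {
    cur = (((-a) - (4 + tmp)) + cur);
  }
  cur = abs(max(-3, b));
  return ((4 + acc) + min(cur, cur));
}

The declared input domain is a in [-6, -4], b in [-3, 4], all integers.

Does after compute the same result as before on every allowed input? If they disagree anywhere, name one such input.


Side by side, the visible changes include: boolean connective usage differs; and statement counts differ; and arithmetic usage differs; and constant usage differs; and loop structure differs; and local variable names differ.
As a probe, take a=-5, b=4: before runs tmp = 8; acc = -5; (((acc + tmp) - (tmp + acc)) < (8 * b)) -> true; a = 3; res = 1; [i=2]; res = -14; [i=3]; res = -29; res = 4; return 3; after runs acc = -5; tmp = 8; (!(((acc + tmp) - (tmp + acc)) < (8 * b))) -> false; a = 3; cur = 1; cur = -14; [i=3]; cur = -29; cur = 4; return 3; both end at 3.
Every one of the 24 inputs gives matching results.
verdict: equivalent


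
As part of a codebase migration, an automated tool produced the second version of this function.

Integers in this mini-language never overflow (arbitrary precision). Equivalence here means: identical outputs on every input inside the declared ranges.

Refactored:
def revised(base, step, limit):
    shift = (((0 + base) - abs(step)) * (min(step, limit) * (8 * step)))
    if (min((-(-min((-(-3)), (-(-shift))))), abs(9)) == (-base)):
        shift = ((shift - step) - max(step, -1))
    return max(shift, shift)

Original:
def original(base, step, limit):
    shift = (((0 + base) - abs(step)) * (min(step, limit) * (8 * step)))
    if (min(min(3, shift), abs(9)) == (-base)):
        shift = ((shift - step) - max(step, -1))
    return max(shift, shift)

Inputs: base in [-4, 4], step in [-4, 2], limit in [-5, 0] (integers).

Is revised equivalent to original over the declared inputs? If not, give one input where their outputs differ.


The two versions differ — the changes include same computation, different form.
As a probe, take base=3, step=-4, limit=-2: original runs shift becomes -128; next (min(min(3, shift), abs(9)) == (-base)) evaluates to false; next final value -128; revised runs shift becomes -128; next (min((-(-min((-(-3)), (-(-shift))))), abs(9)) == (-base)) evaluates to false; next final value -128; both end at -128.
Every one of the 378 inputs gives matching results.
verdict: equivalent


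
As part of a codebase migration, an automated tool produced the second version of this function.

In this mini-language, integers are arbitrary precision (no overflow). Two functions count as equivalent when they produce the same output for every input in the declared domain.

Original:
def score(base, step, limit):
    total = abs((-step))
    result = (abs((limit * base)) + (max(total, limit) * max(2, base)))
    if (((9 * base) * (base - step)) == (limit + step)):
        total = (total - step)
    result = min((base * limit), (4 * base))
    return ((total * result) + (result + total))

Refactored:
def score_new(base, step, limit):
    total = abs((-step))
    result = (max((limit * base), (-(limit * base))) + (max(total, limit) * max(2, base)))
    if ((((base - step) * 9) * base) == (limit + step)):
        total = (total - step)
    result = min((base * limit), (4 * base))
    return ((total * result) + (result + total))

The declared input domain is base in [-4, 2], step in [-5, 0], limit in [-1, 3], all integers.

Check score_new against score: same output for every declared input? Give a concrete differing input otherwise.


The two versions differ — the changes include arithmetic usage differs, min/max/abs usage differs.
Tracing base=0, step=-4, limit=0: score: total becomes 4; next result becomes 8; next (((9 * base) * (base - step)) == (limit + step)) evaluates to false; next result becomes 0; next final value 4 | score_new: total becomes 4; next result becomes 8; next ((((base - step) * 9) * base) == (limit + step)) evaluates to false; next result becomes 0; next final value 4 — matching result 4.
Across all 210 domain points the two functions coincide.
verdict: equivalent


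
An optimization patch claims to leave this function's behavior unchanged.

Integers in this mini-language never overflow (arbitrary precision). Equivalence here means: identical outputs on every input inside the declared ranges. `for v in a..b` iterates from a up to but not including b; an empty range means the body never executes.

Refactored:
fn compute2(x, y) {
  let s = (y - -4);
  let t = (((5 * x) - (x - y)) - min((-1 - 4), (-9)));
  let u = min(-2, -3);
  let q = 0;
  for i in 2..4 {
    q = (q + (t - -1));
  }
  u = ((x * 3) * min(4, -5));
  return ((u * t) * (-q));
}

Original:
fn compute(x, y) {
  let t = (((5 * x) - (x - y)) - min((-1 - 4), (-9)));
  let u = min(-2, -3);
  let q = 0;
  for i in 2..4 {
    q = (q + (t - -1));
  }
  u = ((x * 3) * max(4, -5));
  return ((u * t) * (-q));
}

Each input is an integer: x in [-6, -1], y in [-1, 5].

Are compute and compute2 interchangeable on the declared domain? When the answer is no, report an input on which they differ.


Try x=-6, y=-1.
compute: t = -16; u = -3; q = 0; [i=2]; q = -15; [i=3]; q = -30; u = -72; return 34560
compute2: s = 3; t = -16; u = -3; q = 0; [i=2]; q = -15; [i=3]; q = -30; u = 90; return -43200
34560 != -43200, so the rewrite changes behavior.
verdict: not equivalent; witness: x=-6, y=-1


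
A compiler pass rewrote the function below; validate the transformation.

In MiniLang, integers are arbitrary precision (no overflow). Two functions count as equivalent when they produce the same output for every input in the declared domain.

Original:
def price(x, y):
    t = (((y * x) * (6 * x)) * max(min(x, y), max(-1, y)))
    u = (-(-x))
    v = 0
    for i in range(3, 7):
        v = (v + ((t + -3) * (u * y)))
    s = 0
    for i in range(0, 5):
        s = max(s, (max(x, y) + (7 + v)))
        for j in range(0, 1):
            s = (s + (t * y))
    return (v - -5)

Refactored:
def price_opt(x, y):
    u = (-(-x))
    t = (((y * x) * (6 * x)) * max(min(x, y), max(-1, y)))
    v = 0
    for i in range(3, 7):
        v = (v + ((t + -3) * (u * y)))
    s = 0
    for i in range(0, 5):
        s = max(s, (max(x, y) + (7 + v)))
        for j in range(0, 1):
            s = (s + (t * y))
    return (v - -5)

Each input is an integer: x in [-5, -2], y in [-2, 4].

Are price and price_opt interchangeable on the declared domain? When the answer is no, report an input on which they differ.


Differences: same computation, different form — yet all 28 inputs agree.
verdict: equivalent


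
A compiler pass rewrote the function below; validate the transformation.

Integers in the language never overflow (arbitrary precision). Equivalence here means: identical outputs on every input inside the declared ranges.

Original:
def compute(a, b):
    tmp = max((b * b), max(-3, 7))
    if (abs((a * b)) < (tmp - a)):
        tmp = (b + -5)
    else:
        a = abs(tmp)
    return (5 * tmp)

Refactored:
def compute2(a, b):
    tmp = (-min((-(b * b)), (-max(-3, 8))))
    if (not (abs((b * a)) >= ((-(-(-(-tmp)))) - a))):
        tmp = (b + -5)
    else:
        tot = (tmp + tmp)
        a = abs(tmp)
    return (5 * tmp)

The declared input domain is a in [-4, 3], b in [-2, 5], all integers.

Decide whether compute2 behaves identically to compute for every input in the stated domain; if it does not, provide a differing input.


These are not equivalent — on a=3, b=-2 the outputs split (35 vs 40).
compute: tmp becomes 7; next (abs((a * b)) < (tmp - a)) evaluates to false; next a becomes 7; next final value 35
compute2: tmp becomes 8; next (not (abs((b * a)) >= ((-(-(-(-tmp)))) - a))) evaluates to false; next tot becomes 16; next a becomes 8; next final value 40
verdict: not equivalent; witness: a=3, b=-2


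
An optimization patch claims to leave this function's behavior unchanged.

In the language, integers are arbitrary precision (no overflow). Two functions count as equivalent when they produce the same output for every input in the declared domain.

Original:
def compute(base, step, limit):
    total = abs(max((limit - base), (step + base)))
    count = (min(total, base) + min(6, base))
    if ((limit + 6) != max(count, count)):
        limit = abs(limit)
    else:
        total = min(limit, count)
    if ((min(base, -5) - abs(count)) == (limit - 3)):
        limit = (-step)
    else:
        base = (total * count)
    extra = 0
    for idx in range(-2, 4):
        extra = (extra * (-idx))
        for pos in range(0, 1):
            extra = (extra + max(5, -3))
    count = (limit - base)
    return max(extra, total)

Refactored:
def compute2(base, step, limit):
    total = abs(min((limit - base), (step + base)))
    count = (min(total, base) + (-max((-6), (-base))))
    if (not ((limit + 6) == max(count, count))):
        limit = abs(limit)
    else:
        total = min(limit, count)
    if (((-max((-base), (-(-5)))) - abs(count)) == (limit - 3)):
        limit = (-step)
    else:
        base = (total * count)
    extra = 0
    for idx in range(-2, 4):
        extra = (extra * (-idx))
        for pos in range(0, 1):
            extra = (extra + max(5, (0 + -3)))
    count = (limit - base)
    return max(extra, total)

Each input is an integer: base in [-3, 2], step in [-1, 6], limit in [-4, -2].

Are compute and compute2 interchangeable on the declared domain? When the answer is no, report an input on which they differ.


There is a counterexample at base=-3, step=-1, limit=-4: 1 on one side, 4 on the other.
compute: total = 1; count = -6; ((limit + 6) != max(count, count)) -> true; limit = 4; ((min(base, -5) - abs(count)) == (limit - 3)) -> false; base = -6; extra = 0; [idx=-2]; extra = 0; [pos=0]; extra = 5; [idx=-1]; extra = 5; [pos=0]; extra = 10; [idx=0]; extra = 0; [pos=0]; extra = 5; [idx=1]; extra = -5; [pos=0]; extra = 0; [idx=2]; extra = 0; [pos=0]; extra = 5; [idx=3]; extra = -15; [pos=0]; extra = -10; count = 10; return 1
compute2: total = 4; count = -6; (not ((limit + 6) == max(count, count))) -> true; limit = 4; (((-max((-base), (-(-5)))) - abs(count)) == (limit - 3)) -> false; base = -24; extra = 0; [idx=-2]; extra = 0; [pos=0]; extra = 5; [idx=-1]; extra = 5; [pos=0]; extra = 10; [idx=0]; extra = 0; [pos=0]; extra = 5; [idx=1]; extra = -5; [pos=0]; extra = 0; [idx=2]; extra = 0; [pos=0]; extra = 5; [idx=3]; extra = -15; [pos=0]; extra = -10; count = 28; return 4
verdict: not equivalent; witness: base=-3, step=-1, limit=-4


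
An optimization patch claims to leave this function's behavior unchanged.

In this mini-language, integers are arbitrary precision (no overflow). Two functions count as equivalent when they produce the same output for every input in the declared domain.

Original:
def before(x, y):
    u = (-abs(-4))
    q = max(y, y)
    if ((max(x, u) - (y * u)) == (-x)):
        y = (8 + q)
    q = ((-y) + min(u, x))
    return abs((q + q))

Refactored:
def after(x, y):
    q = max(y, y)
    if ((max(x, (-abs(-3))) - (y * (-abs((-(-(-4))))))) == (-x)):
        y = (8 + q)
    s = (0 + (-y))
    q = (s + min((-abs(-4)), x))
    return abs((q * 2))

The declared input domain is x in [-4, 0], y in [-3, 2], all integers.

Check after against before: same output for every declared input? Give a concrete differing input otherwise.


x=-4, y=2 yields 28 from before but 12 from after.
verdict: not equivalent; witness: x=-4, y=2


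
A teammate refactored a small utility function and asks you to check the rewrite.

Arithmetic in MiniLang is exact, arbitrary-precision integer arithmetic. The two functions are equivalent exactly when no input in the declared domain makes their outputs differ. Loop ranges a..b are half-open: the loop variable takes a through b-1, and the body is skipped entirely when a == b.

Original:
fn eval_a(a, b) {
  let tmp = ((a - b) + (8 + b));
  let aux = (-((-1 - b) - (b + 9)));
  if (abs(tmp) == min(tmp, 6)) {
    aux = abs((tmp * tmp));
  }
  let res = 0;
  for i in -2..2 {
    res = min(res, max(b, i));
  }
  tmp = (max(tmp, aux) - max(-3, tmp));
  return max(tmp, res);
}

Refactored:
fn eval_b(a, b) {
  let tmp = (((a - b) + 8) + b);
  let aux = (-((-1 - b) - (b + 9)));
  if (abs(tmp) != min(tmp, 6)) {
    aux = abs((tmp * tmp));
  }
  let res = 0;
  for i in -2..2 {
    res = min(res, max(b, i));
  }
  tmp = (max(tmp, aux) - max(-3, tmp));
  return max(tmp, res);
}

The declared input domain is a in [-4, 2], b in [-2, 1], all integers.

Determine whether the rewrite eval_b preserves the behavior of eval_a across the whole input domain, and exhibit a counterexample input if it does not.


There is a counterexample at a=-4, b=-2: 12 on one side, 2 on the other.
eval_a: tmp = 4; aux = 6; (abs(tmp) == min(tmp, 6)) -> true; aux = 16; res = 0; [i=-2]; res = -2; [i=-1]; res = -2; [i=0]; res = -2; [i=1]; res = -2; tmp = 12; return 12
eval_b: tmp = 4; aux = 6; (abs(tmp) != min(tmp, 6)) -> false; res = 0; [i=-2]; res = -2; [i=-1]; res = -2; [i=0]; res = -2; [i=1]; res = -2; tmp = 2; return 2
verdict: not equivalent; witness: a=-4, b=-2


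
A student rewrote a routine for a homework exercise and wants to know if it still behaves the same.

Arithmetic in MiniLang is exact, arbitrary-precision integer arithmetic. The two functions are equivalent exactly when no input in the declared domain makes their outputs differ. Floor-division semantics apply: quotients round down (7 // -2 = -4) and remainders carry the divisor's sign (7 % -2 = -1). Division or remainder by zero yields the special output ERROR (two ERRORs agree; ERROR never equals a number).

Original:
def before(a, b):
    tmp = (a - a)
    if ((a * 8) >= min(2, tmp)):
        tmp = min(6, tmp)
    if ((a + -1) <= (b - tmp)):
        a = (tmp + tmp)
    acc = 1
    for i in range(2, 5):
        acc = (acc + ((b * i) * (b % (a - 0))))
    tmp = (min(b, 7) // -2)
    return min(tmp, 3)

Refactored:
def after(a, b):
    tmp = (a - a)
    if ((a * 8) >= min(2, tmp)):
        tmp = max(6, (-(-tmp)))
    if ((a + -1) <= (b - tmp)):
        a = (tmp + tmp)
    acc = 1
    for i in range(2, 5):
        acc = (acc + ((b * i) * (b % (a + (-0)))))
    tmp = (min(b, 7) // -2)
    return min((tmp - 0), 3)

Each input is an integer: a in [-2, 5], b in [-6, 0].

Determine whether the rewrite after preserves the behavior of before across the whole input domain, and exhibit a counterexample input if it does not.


Take a=1, b=0.
before: tmp=0, then ((a * 8) >= min(2, tmp)) is true, then tmp=0, then ((a + -1) <= (b - tmp)) is true, then a=0, then acc=1, then (i=2), then a zero divisor aborts: ERROR
after: tmp=0, then ((a * 8) >= min(2, tmp)) is true, then tmp=6, then ((a + -1) <= (b - tmp)) is false, then acc=1, then (i=2), then acc=1, then (i=3), then acc=1, then (i=4), then acc=1, then tmp=0, then returns 0
ERROR vs 0 — the two versions disagree here.
verdict: not equivalent; witness: a=1, b=0


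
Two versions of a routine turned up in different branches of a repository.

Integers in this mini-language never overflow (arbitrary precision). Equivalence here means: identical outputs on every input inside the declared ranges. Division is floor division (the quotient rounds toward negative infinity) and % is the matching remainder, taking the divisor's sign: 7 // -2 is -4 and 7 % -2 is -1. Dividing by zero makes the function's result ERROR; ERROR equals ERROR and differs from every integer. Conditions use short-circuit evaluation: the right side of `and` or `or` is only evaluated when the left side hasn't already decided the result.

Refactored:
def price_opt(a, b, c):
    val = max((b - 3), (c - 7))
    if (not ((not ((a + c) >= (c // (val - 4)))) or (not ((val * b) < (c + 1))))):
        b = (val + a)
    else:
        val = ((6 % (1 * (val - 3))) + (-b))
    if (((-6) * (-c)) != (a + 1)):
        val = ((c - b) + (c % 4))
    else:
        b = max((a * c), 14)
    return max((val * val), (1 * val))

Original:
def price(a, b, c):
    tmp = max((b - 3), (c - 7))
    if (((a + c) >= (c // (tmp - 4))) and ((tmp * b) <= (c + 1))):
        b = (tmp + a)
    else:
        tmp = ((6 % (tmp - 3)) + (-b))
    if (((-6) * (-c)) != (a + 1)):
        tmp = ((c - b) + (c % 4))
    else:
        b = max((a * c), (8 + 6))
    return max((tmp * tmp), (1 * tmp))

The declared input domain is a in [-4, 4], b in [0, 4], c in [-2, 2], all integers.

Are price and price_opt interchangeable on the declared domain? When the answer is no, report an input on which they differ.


a=1, b=0, c=-1 yields 16 from price but 4 from price_opt.
verdict: not equivalent; witness: a=1, b=0, c=-1


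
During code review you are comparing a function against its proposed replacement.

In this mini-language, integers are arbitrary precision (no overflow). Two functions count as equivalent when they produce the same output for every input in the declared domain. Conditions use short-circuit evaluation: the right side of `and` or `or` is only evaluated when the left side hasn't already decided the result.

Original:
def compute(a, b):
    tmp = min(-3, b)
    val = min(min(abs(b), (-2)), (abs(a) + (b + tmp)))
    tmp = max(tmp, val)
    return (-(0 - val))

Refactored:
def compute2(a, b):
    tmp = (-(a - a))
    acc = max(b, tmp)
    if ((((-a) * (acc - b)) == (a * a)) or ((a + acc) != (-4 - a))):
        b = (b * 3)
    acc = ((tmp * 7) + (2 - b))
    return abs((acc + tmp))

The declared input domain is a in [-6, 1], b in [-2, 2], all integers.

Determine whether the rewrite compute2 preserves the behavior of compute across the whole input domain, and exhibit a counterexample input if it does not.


On input a=-6, b=-2, compute returns -2 while compute2 returns 8.
verdict: not equivalent; witness: a=-6, b=-2


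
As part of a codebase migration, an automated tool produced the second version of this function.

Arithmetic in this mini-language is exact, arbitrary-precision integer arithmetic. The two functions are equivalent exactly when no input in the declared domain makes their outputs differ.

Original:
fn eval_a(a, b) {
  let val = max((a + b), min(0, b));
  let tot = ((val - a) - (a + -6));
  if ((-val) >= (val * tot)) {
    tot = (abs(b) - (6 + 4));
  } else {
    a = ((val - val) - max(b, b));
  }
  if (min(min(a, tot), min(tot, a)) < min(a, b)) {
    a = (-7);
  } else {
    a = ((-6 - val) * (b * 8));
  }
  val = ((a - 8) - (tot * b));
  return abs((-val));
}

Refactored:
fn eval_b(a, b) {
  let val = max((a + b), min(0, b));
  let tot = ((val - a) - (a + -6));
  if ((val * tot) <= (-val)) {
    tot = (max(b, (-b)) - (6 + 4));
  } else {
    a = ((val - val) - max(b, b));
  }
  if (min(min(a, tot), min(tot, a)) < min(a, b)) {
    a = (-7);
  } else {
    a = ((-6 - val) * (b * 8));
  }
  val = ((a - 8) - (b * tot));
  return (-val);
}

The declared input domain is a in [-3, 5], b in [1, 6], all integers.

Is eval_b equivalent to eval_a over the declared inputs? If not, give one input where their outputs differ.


There is a counterexample at a=-3, b=2: 1 on one side, -1 on the other.
eval_a: val := 0 | tot := 12 | ((-val) >= (val * tot)): true | tot := -8 | (min(min(a, tot), min(tot, a)) < min(a, b)): true | a := -7 | val := 1 | result 1
eval_b: val := 0 | tot := 12 | ((val * tot) <= (-val)): true | tot := -8 | (min(min(a, tot), min(tot, a)) < min(a, b)): true | a := -7 | val := 1 | result -1
verdict: not equivalent; witness: a=-3, b=2


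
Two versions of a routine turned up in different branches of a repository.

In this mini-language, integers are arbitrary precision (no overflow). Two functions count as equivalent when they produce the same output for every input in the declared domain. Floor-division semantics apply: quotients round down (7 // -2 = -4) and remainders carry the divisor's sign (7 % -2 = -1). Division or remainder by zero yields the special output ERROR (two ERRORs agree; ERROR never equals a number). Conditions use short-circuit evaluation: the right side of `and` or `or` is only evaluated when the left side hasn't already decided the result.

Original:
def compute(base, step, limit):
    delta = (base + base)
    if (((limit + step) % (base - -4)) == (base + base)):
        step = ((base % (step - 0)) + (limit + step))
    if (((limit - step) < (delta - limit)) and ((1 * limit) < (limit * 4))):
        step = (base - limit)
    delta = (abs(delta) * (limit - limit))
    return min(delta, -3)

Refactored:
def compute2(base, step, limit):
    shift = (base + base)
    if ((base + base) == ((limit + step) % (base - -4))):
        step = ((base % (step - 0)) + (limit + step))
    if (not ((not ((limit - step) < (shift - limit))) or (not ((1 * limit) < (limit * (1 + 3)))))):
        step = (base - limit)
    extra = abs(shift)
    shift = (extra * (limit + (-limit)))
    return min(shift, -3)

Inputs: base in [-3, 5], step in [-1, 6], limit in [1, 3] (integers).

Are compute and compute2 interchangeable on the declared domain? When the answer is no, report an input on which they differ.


Changes here: boolean connective usage differs; local variable names differ; constant usage differs; statement counts differ; arithmetic usage differs; the full 216-point sweep finds no disagreement.
verdict: equivalent


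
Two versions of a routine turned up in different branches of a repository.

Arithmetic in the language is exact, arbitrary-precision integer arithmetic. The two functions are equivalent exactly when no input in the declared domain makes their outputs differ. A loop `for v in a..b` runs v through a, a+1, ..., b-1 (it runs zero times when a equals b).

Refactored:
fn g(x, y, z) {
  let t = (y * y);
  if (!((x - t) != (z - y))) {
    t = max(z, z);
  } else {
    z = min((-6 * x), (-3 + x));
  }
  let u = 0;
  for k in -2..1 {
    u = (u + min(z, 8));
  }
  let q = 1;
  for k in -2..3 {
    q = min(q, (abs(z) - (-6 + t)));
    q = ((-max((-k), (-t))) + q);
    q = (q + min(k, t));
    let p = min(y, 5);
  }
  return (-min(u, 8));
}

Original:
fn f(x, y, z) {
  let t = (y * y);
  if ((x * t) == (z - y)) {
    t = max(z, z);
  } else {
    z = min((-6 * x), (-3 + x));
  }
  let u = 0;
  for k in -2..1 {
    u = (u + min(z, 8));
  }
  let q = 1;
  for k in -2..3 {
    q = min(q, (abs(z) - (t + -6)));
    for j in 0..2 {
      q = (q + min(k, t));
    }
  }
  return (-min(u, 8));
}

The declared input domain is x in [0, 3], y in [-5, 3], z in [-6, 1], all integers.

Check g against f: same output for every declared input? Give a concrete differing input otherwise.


Consider the input x=0, y=-5, z=-5.
f: t = 25; ((x * t) == (z - y)) -> true; t = -5; u = 0; [k=-2]; u = -5; [k=-1]; u = -10; [k=0]; u = -15; q = 1; [k=-2]; q = 1; [j=0]; q = -4; [j=1]; q = -9; [k=-1]; q = -9; [j=0]; q = -14; [j=1]; q = -19; [k=0]; q = -19; [j=0]; q = -24; [j=1]; q = -29; [k=1]; q = -29; [j=0]; q = -34; [j=1]; q = -39; [k=2]; q = -39; [j=0]; q = -44; [j=1]; q = -49; return 15
g: t = 25; (!((x - t) != (z - y))) -> false; z = -3; u = 0; [k=-2]; u = -3; [k=-1]; u = -6; [k=0]; u = -9; q = 1; [k=-2]; q = -16; q = -18; q = -20; p = -5; [k=-1]; q = -20; q = -21; q = -22; p = -5; [k=0]; q = -22; q = -22; q = -22; p = -5; [k=1]; q = -22; q = -21; q = -20; p = -5; [k=2]; q = -20; q = -18; q = -16; p = -5; return 9
15 and 9 differ, so these are not the same function on this domain.
verdict: not equivalent; witness: x=0, y=-5, z=-5


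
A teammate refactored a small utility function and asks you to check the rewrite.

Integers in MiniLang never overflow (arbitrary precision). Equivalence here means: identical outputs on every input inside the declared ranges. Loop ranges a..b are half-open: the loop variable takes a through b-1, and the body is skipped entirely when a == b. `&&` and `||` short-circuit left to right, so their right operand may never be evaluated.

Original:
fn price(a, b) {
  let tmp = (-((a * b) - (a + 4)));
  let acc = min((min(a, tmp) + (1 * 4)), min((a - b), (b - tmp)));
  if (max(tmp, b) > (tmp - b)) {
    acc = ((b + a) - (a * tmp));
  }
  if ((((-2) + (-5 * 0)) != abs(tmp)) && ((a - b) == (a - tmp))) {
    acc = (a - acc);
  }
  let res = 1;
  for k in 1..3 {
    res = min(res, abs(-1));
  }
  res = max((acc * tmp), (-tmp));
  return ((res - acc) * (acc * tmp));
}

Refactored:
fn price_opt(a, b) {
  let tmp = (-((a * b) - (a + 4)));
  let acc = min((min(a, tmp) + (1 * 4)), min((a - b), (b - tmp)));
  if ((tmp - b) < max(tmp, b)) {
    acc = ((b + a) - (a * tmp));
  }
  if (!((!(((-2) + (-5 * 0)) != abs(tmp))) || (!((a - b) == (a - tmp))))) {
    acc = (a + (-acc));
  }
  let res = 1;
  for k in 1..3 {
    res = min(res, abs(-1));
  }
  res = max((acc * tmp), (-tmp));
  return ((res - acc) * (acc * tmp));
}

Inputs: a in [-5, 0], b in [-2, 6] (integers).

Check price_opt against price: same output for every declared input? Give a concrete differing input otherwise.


Comparing the listings, the differences include: arithmetic usage differs, and boolean connective usage differs, and comparison usage differs.
As a probe, take a=-2, b=-2: price runs tmp becomes -2; next acc becomes 0; next (max(tmp, b) > (tmp - b)) evaluates to false; next ((((-2) + (-5 * 0)) != abs(tmp)) && ((a - b) == (a - tmp))) evaluates to true; next acc becomes -2; next res becomes 1; next at k=1:; next res becomes 1; next at k=2:; next res becomes 1; next res becomes 4; next final value 24; price_opt runs tmp becomes -2; next acc becomes 0; next ((tmp - b) < max(tmp, b)) evaluates to false; next (!((!(((-2) + (-5 * 0)) != abs(tmp))) || (!((a - b) == (a - tmp))))) evaluates to true; next acc becomes -2; next res becomes 1; next at k=1:; next res becomes 1; next at k=2:; next res becomes 1; next res becomes 4; next final value 24; both end at 24.
An exhaustive pass over the 54 declared inputs shows identical outputs.
verdict: equivalent


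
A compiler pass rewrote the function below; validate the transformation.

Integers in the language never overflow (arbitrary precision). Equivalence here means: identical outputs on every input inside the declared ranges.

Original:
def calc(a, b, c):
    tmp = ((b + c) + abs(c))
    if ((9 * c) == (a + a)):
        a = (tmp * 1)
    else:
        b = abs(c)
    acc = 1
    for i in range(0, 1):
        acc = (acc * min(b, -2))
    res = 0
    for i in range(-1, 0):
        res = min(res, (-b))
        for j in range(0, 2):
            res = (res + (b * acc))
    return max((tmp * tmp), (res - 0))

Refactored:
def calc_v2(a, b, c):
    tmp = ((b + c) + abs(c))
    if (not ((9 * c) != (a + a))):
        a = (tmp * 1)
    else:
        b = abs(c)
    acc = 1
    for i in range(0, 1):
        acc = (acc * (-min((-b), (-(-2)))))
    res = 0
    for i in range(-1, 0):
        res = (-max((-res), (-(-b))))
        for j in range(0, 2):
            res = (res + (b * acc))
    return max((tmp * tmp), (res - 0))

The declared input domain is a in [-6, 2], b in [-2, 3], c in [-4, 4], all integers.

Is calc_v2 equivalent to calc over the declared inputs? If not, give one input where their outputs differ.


On input a=-6, b=-2, c=-4, calc returns 4 while calc_v2 returns 28.
verdict: not equivalent; witness: a=-6, b=-2, c=-4


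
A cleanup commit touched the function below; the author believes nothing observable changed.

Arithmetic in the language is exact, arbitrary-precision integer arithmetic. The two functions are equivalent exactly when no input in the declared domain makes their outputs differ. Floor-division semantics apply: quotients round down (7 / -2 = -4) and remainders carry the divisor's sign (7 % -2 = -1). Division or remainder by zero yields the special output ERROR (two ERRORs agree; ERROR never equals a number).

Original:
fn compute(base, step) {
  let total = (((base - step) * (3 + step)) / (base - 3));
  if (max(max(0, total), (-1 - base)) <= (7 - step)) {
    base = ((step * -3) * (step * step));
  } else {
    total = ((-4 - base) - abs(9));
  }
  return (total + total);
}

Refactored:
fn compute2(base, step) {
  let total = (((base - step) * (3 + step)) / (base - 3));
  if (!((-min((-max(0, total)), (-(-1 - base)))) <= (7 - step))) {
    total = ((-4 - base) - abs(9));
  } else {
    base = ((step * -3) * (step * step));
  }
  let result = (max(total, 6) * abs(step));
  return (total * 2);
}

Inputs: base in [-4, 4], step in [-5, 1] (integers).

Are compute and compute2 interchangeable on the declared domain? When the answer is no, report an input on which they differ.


Equivalent — the differences include constant usage differs; and min/max/abs usage differs; and statement counts differ; and local variable names differ; and arithmetic usage differs; and boolean connective usage differs, yet no declared input distinguishes the two.
Tracing base=-4, step=-3: compute: total = 0; (max(max(0, total), (-1 - base)) <= (7 - step)) -> true; base = 81; return 0 | compute2: total = 0; (!((-min((-max(0, total)), (-(-1 - base)))) <= (7 - step))) -> false; base = 81; result = 18; return 0 — matching result 0.
Across all 63 domain points the two functions coincide.
verdict: equivalent
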